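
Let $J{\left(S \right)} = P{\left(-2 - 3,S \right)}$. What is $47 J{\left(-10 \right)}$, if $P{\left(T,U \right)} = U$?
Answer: $-470$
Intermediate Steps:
$J{\left(S \right)} = S$
$47 J{\left(-10 \right)} = 47 \left(-10\right) = -470$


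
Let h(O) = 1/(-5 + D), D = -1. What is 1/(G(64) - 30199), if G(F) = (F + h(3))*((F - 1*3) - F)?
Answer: -2/60781 ≈ -3.2905e-5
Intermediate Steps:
h(O) = -⅙ (h(O) = 1/(-5 - 1) = 1/(-6) = -⅙)
G(F) = ½ - 3*F (G(F) = (F - ⅙)*((F - 1*3) - F) = (-⅙ + F)*((F - 3) - F) = (-⅙ + F)*((-3 + F) - F) = (-⅙ + F)*(-3) = ½ - 3*F)
1/(G(64) - 30199) = 1/((½ - 3*64) - 30199) = 1/((½ - 192) - 30199) = 1/(-383/2 - 30199) = 1/(-60781/2) = -2/60781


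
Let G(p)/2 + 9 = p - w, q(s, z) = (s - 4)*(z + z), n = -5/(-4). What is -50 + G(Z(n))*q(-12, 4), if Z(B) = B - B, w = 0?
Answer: 2254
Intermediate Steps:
n = 5/4 (n = -5*(-1/4) = 5/4 ≈ 1.2500)
Z(B) = 0
q(s, z) = 2*z*(-4 + s) (q(s, z) = (-4 + s)*(2*z) = 2*z*(-4 + s))
G(p) = -18 + 2*p (G(p) = -18 + 2*(p - 1*0) = -18 + 2*(p + 0) = -18 + 2*p)
-50 + G(Z(n))*q(-12, 4) = -50 + (-18 + 2*0)*(2*4*(-4 - 12)) = -50 + (-18 + 0)*(2*4*(-16)) = -50 - 18*(-128) = -50 + 2304 = 2254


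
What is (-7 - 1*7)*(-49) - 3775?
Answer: -3089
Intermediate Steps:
(-7 - 1*7)*(-49) - 3775 = (-7 - 7)*(-49) - 3775 = -14*(-49) - 3775 = 686 - 3775 = -3089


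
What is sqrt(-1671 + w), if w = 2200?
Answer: 23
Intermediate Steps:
sqrt(-1671 + w) = sqrt(-1671 + 2200) = sqrt(529) = 23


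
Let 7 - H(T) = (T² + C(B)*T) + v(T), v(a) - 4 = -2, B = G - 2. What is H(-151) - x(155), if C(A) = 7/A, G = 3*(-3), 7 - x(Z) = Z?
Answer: -250185/11 ≈ -22744.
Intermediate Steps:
x(Z) = 7 - Z
G = -9
B = -11 (B = -9 - 2 = -11)
v(a) = 2 (v(a) = 4 - 2 = 2)
H(T) = 5 - T² + 7*T/11 (H(T) = 7 - ((T² + (7/(-11))*T) + 2) = 7 - ((T² + (7*(-1/11))*T) + 2) = 7 - ((T² - 7*T/11) + 2) = 7 - (2 + T² - 7*T/11) = 7 + (-2 - T² + 7*T/11) = 5 - T² + 7*T/11)
H(-151) - x(155) = (5 - 1*(-151)² + (7/11)*(-151)) - (7 - 1*155) = (5 - 1*22801 - 1057/11) - (7 - 155) = (5 - 22801 - 1057/11) - 1*(-148) = -251813/11 + 148 = -250185/11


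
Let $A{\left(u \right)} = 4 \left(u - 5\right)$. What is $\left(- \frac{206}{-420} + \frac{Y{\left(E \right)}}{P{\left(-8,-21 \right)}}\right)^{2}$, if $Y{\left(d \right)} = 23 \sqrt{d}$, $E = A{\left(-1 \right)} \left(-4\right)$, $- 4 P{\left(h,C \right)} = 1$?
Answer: $\frac{35833201009}{44100} - \frac{37904 \sqrt{6}}{105} \approx 8.1166 \cdot 10^{5}$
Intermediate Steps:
$A{\left(u \right)} = -20 + 4 u$ ($A{\left(u \right)} = 4 \left(-5 + u\right) = -20 + 4 u$)
$P{\left(h,C \right)} = - \frac{1}{4}$ ($P{\left(h,C \right)} = \left(- \frac{1}{4}\right) 1 = - \frac{1}{4}$)
$E = 96$ ($E = \left(-20 + 4 \left(-1\right)\right) \left(-4\right) = \left(-20 - 4\right) \left(-4\right) = \left(-24\right) \left(-4\right) = 96$)
$\left(- \frac{206}{-420} + \frac{Y{\left(E \right)}}{P{\left(-8,-21 \right)}}\right)^{2} = \left(- \frac{206}{-420} + \frac{23 \sqrt{96}}{- \frac{1}{4}}\right)^{2} = \left(\left(-206\right) \left(- \frac{1}{420}\right) + 23 \cdot 4 \sqrt{6} \left(-4\right)\right)^{2} = \left(\frac{103}{210} + 92 \sqrt{6} \left(-4\right)\right)^{2} = \left(\frac{103}{210} - 368 \sqrt{6}\right)^{2}$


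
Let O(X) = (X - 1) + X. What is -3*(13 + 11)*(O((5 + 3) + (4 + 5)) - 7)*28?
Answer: -52416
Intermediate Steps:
O(X) = -1 + 2*X (O(X) = (-1 + X) + X = -1 + 2*X)
-3*(13 + 11)*(O((5 + 3) + (4 + 5)) - 7)*28 = -3*(13 + 11)*((-1 + 2*((5 + 3) + (4 + 5))) - 7)*28 = -72*((-1 + 2*(8 + 9)) - 7)*28 = -72*((-1 + 2*17) - 7)*28 = -72*((-1 + 34) - 7)*28 = -72*(33 - 7)*28 = -72*26*28 = -3*624*28 = -1872*28 = -52416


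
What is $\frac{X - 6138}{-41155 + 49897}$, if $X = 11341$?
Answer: $\frac{5203}{8742} \approx 0.59517$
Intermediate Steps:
$\frac{X - 6138}{-41155 + 49897} = \frac{11341 - 6138}{-41155 + 49897} = \frac{5203}{8742}$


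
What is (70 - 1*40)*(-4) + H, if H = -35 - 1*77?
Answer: -232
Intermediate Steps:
H = -112 (H = -35 - 77 = -112)
(70 - 1*40)*(-4) + H = (70 - 1*40)*(-4) - 112 = (70 - 40)*(-4) - 112 = 30*(-4) - 112 = -120 - 112 = -232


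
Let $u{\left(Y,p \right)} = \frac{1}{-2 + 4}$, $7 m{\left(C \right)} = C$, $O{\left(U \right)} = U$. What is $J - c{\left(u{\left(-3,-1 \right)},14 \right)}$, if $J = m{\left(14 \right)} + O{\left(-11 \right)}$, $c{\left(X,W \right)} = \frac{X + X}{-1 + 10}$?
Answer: $- \frac{82}{9} \approx -9.1111$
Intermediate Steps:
$m{\left(C \right)} = \frac{C}{7}$
$u{\left(Y,p \right)} = \frac{1}{2}$
$c{\left(X,W \right)} = \frac{2 X}{9}$
$J = -9$ ($J = \frac{1}{7} \cdot 14 - 11 = 2 - 11 = -9$)
$J - c{\left(u{\left(-3,-1 \right)},14 \right)} = -9 - \frac{2}{9} \cdot \frac{1}{2} = -9 - \frac{1}{9} = - \frac{82}{9}$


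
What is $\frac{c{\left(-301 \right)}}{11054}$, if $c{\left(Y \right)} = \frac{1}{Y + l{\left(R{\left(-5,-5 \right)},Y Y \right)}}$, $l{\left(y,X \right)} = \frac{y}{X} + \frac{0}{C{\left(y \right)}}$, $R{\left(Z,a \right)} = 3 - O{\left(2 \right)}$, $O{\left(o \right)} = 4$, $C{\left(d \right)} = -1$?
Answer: $- \frac{90601}{301452550708} \approx -3.0055 \cdot 10^{-7}$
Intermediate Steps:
$R{\left(Z,a \right)} = -1$ ($R{\left(Z,a \right)} = 3 - 4 = -1$)
$l{\left(y,X \right)} = \frac{y}{X}$ ($l{\left(y,X \right)} = \frac{y}{X} + \frac{0}{-1} = \frac{y}{X} + 0 \left(-1\right) = \frac{y}{X} + 0 = \frac{y}{X}$)
$c{\left(Y \right)} = \frac{1}{Y - \frac{1}{Y^{2}}}$ ($c{\left(Y \right)} = \frac{1}{Y - \frac{1}{Y Y}} = \frac{1}{Y - \frac{1}{Y^{2}}}$)
$\frac{c{\left(-301 \right)}}{11054} = \frac{\left(-301\right)^{2} \frac{1}{-1 + \left(-301\right)^{3}}}{11054} = \frac{90601}{-1 - 27270901} \cdot \frac{1}{11054} = \frac{90601}{-27270902} \cdot \frac{1}{11054} = 90601 \left(- \frac{1}{27270902}\right) \frac{1}{11054} = \left(- \frac{90601}{27270902}\right) \frac{1}{11054} = - \frac{90601}{301452550708}$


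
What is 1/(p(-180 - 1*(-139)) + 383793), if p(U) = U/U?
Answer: 1/383794 ≈ 2.6056e-6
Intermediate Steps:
p(U) = 1
1/(p(-180 - 1*(-139)) + 383793) = 1/(1 + 383793) = 1/383794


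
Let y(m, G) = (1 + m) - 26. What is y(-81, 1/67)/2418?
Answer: -53/1209 ≈ -0.043838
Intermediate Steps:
y(m, G) = -25 + m
y(-81, 1/67)/2418 = (-25 - 81)/2418 = -106*1/2418 = -53/1209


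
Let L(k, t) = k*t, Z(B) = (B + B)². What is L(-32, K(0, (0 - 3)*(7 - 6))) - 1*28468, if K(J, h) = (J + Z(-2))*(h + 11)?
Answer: -32564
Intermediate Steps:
Z(B) = 4*B² (Z(B) = (2*B)² = 4*B²)
K(J, h) = (11 + h)*(16 + J) (K(J, h) = (J + 4*(-2)²)*(h + 11) = (J + 4*4)*(11 + h) = (J + 16)*(11 + h) = (16 + J)*(11 + h) = (11 + h)*(16 + J))
L(-32, K(0, (0 - 3)*(7 - 6))) - 1*28468 = -32*(176 + 11*0 + 16*((0 - 3)*(7 - 6)) + 0*((0 - 3)*(7 - 6))) - 1*28468 = -32*(176 + 0 + 16*(-3*1) + 0*(-3*1)) - 28468 = -32*(176 + 0 + 16*(-3) + 0*(-3)) - 28468 = -32*(176 + 0 - 48 + 0) - 28468 = -32*128 - 28468 = -4096 - 28468 = -32564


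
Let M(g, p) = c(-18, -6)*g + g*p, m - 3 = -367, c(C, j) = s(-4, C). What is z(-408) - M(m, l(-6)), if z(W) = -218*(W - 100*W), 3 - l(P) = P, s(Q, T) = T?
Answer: -8808732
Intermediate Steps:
l(P) = 3 - P
c(C, j) = C
m = -364 (m = 3 - 367 = -364)
M(g, p) = -18*g + g*p
z(W) = 21582*W (z(W) = -(-21582)*W = 21582*W)
z(-408) - M(m, l(-6)) = 21582*(-408) - (-364)*(-18 + (3 - 1*(-6))) = -8805456 - (-364)*(-18 + (3 + 6)) = -8805456 - (-364)*(-18 + 9) = -8805456 - (-364)*(-9) = -8805456 - 1*3276 = -8805456 - 3276 = -8808732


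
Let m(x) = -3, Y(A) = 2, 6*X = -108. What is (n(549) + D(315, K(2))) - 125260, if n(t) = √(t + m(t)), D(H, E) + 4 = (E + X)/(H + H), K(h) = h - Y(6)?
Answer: -4384241/35 + √546 ≈ -1.2524e+5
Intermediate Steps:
X = -18 (X = (⅙)*(-108) = -18)
K(h) = -2 + h (K(h) = h - 1*2 = h - 2 = -2 + h)
D(H, E) = -4 + (-18 + E)/(2*H) (D(H, E) = -4 + (E - 18)/(H + H) = -4 + (-18 + E)/((2*H)) = -4 + (-18 + E)*(1/(2*H)) = -4 + (-18 + E)/(2*H))
n(t) = √(-3 + t) (n(t) = √(t - 3) = √(-3 + t))
(n(549) + D(315, K(2))) - 125260 = (√(-3 + 549) + (½)*(-18 + (-2 + 2) - 8*315)/315) - 125260 = (√546 + (½)*(1/315)*(-18 + 0 - 2520)) - 125260 = (√546 + (½)*(1/315)*(-2538)) - 125260 = (√546 - 141/35) - 125260 = (-141/35 + √546) - 125260 = -4384241/35 + √546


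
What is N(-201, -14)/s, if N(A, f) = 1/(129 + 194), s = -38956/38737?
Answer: -38737/12582788 ≈ -0.0030786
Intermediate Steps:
s = -38956/38737 (s = -38956*1/38737 = -38956/38737 ≈ -1.0057)
N(A, f) = 1/323
N(-201, -14)/s = 1/(323*(-38956/38737)) = (1/323)*(-38737/38956) = -38737/12582788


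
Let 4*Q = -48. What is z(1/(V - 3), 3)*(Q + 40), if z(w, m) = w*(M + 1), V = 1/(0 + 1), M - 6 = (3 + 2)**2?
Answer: -448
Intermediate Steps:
Q = -12 (Q = (1/4)*(-48) = -12)
M = 31 (M = 6 + (3 + 2)**2 = 6 + 5**2 = 6 + 25 = 31)
V = 1 (V = 1/1 = 1)
z(w, m) = 32*w (z(w, m) = w*(31 + 1) = w*32 = 32*w)
z(1/(V - 3), 3)*(Q + 40) = (32/(1 - 3))*(-12 + 40) = (32/(-2))*28 = (32*(-1/2))*28 = -16*28 = -448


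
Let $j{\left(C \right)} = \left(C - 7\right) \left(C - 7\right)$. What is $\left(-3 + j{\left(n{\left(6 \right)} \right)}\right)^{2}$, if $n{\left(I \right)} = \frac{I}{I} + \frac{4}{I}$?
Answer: $\frac{52441}{81} \approx 647.42$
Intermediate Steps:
$n{\left(I \right)} = 1 + \frac{4}{I}$
$j{\left(C \right)} = \left(-7 + C\right)^{2}$ ($j{\left(C \right)} = \left(-7 + C\right) \left(-7 + C\right) = \left(-7 + C\right)^{2}$)
$\left(-3 + j{\left(n{\left(6 \right)} \right)}\right)^{2} = \left(-3 + \left(-7 + \frac{4 + 6}{6}\right)^{2}\right)^{2} = \left(-3 + \left(-7 + \frac{1}{6} \cdot 10\right)^{2}\right)^{2} = \left(-3 + \left(-7 + \frac{5}{3}\right)^{2}\right)^{2} = \left(-3 + \left(- \frac{16}{3}\right)^{2}\right)^{2} = \left(-3 + \frac{256}{9}\right)^{2} = \left(\frac{229}{9}\right)^{2} = \frac{52441}{81}$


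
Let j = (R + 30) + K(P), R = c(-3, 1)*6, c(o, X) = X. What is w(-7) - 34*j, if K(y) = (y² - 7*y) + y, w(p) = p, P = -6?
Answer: -3679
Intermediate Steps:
K(y) = y² - 6*y
R = 6 (R = 1*6 = 6)
j = 108 (j = (6 + 30) - 6*(-6 - 6) = 36 - 6*(-12) = 36 + 72 = 108)
w(-7) - 34*j = -7 - 34*108 = -7 - 3672 = -3679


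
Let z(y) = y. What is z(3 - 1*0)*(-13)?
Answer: -39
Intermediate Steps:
z(3 - 1*0)*(-13) = (3 - 1*0)*(-13) = (3 + 0)*(-13) = 3*(-13) = -39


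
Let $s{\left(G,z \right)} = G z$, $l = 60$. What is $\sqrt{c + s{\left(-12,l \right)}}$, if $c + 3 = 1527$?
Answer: $2 \sqrt{201} \approx 28.355$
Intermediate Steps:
$c = 1524$ ($c = -3 + 1527 = 1524$)
$\sqrt{c + s{\left(-12,l \right)}} = \sqrt{1524 - 720} = \sqrt{804} = 2 \sqrt{201}$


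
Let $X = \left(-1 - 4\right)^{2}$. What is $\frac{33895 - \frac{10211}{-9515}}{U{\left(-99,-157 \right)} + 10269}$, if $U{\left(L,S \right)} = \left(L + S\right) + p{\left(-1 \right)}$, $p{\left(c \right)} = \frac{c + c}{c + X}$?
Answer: $\frac{552893376}{163324975} \approx 3.3852$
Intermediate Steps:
$X = 25$ ($X = \left(-5\right)^{2} = 25$)
$p{\left(c \right)} = \frac{2 c}{25 + c}$ ($p{\left(c \right)} = \frac{c + c}{c + 25} = \frac{2 c}{25 + c}$)
$U{\left(L,S \right)} = - \frac{1}{12} + L + S$ ($U{\left(L,S \right)} = \left(L + S\right) + 2 \left(-1\right) \frac{1}{25 - 1} = \left(L + S\right) + 2 \left(-1\right) \frac{1}{24} = \left(L + S\right) - \frac{1}{12} = - \frac{1}{12} + L + S$)
$\frac{33895 - \frac{10211}{-9515}}{U{\left(-99,-157 \right)} + 10269} = \frac{33895 - \frac{10211}{-9515}}{\left(- \frac{1}{12} - 99 - 157\right) + 10269} = \frac{33895 - - \frac{10211}{9515}}{- \frac{3073}{12} + 10269} = \frac{33895 + \frac{10211}{9515}}{\frac{120155}{12}} = \frac{322521136}{9515} \cdot \frac{12}{120155} = \frac{552893376}{163324975}$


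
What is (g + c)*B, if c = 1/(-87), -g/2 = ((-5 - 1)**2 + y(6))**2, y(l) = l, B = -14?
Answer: 4297118/87 ≈ 49392.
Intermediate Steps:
g = -3528 (g = -2*((-5 - 1)**2 + 6)**2 = -2*((-6)**2 + 6)**2 = -2*(36 + 6)**2 = -2*42**2 = -2*1764 = -3528)
c = -1/87 ≈ -0.011494
(g + c)*B = (-3528 - 1/87)*(-14) = -306937/87*(-14) = 4297118/87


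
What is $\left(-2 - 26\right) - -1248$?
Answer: $1220$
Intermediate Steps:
$\left(-2 - 26\right) - -1248 = \left(-2 - 26\right) + 1248 = -28 + 1248 = 1220$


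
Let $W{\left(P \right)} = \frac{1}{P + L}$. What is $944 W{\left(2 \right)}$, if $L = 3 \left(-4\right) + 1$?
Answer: $- \frac{944}{9} \approx -104.89$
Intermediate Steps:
$L = -11$ ($L = -12 + 1 = -11$)
$W{\left(P \right)} = \frac{1}{-11 + P}$ ($W{\left(P \right)} = \frac{1}{P - 11} = \frac{1}{-11 + P}$)
$944 W{\left(2 \right)} = \frac{944}{-11 + 2} = \frac{944}{-9} = 944 \left(- \frac{1}{9}\right) = - \frac{944}{9}$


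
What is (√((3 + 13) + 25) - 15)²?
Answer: (15 - √41)² ≈ 73.906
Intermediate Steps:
(√((3 + 13) + 25) - 15)² = (√(16 + 25) - 15)² = (√41 - 15)² = (-15 + √41)²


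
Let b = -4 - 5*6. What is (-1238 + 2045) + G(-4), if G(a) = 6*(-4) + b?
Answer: 749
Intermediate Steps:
b = -34 (b = -4 - 30 = -34)
G(a) = -58 (G(a) = 6*(-4) - 34 = -24 - 34 = -58)
(-1238 + 2045) + G(-4) = (-1238 + 2045) - 58 = 807 - 58 = 749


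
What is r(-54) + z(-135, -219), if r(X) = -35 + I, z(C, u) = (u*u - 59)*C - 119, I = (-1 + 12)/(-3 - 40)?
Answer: -278077743/43 ≈ -6.4669e+6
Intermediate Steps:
I = -11/43 (I = 11/(-43) = 11*(-1/43) = -11/43 ≈ -0.25581)
z(C, u) = -119 + C*(-59 + u²) (z(C, u) = (u² - 59)*C - 119 = (-59 + u²)*C - 119 = C*(-59 + u²) - 119 = -119 + C*(-59 + u²))
r(X) = -1516/43 (r(X) = -35 - 11/43 = -1516/43)
r(-54) + z(-135, -219) = -1516/43 + (-119 - 59*(-135) - 135*(-219)²) = -1516/43 + (-119 + 7965 - 135*47961) = -1516/43 + (-119 + 7965 - 6474735) = -1516/43 - 6466889 = -278077743/43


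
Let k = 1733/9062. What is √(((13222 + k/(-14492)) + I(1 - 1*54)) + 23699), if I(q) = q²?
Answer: √171302357552654766062/65663252 ≈ 199.32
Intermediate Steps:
k = 1733/9062 (k = 1733*(1/9062) = 1733/9062 ≈ 0.19124)
√(((13222 + k/(-14492)) + I(1 - 1*54)) + 23699) = √(((13222 + (1733/9062)/(-14492)) + (1 - 1*54)²) + 23699) = √(((13222 + (1733/9062)*(-1/14492)) + (1 - 54)²) + 23699) = √(((13222 - 1733/131326504) + (-53)²) + 23699) = √((1736399034155/131326504 + 2809) + 23699) = √(2105295183891/131326504 + 23699) = √(5217602002187/131326504) = √171302357552654766062/65663252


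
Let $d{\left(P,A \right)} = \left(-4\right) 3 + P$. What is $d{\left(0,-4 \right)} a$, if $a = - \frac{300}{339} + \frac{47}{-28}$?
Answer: $\frac{24333}{791} \approx 30.762$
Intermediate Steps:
$a = - \frac{8111}{3164}$ ($a = \left(-300\right) \frac{1}{339} + 47 \left(- \frac{1}{28}\right) = - \frac{100}{113} - \frac{47}{28} = - \frac{8111}{3164} \approx -2.5635$)
$d{\left(P,A \right)} = -12 + P$
$d{\left(0,-4 \right)} a = \left(-12 + 0\right) \left(- \frac{8111}{3164}\right) = \left(-12\right) \left(- \frac{8111}{3164}\right) = \frac{24333}{791}$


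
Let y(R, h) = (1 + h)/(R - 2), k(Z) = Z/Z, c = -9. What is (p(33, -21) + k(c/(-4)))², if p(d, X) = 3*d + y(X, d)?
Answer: 5134756/529 ≈ 9706.5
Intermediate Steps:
k(Z) = 1
y(R, h) = (1 + h)/(-2 + R)
p(d, X) = 3*d + (1 + d)/(-2 + X)
(p(33, -21) + k(c/(-4)))² = ((1 + 33 + 3*33*(-2 - 21))/(-2 - 21) + 1)² = ((1 + 33 + 3*33*(-23))/(-23) + 1)² = (-(1 + 33 - 2277)/23 + 1)² = (-1/23*(-2243) + 1)² = (2243/23 + 1)² = (2266/23)² = 5134756/529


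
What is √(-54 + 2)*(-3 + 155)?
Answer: 304*I*√13 ≈ 1096.1*I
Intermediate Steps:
√(-54 + 2)*(-3 + 155) = √(-52)*152 = (2*I*√13)*152 = 304*I*√13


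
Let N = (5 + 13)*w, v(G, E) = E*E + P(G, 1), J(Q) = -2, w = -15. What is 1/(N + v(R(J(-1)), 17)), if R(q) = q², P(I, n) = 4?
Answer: 1/23 ≈ 0.043478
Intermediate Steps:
v(G, E) = 4 + E² (v(G, E) = E*E + 4 = E² + 4 = 4 + E²)
N = -270 (N = (5 + 13)*(-15) = 18*(-15) = -270)
1/(N + v(R(J(-1)), 17)) = 1/(-270 + (4 + 17²)) = 1/(-270 + (4 + 289)) = 1/(-270 + 293) = 1/23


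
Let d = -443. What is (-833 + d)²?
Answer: 1628176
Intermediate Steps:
(-833 + d)² = (-833 - 443)² = (-1276)² = 1628176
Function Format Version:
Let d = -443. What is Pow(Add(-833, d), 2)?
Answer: 1628176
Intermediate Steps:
Pow(Add(-833, d), 2) = Pow(Add(-833, -443), 2) = Pow(-1276, 2) = 1628176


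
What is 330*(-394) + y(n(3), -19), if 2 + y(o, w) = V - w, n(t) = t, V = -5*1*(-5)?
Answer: -129978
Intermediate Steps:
V = 25 (V = -5*(-5) = 25)
y(o, w) = 23 - w (y(o, w) = -2 + (25 - w) = 23 - w)
330*(-394) + y(n(3), -19) = 330*(-394) + (23 - 1*(-19)) = -130020 + (23 + 19) = -130020 + 42 = -129978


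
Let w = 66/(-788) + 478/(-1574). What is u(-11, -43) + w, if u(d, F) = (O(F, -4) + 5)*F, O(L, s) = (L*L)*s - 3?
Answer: 98586699339/310078 ≈ 3.1794e+5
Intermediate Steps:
O(L, s) = -3 + s*L² (O(L, s) = L²*s - 3 = s*L² - 3 = -3 + s*L²)
u(d, F) = F*(2 - 4*F²) (u(d, F) = ((-3 - 4*F²) + 5)*F = (2 - 4*F²)*F = F*(2 - 4*F²))
w = -120137/310078 (w = 66*(-1/788) + 478*(-1/1574) = -33/394 - 239/787 = -120137/310078 ≈ -0.38744)
u(-11, -43) + w = (-4*(-43)³ + 2*(-43)) - 120137/310078 = (-4*(-79507) - 86) - 120137/310078 = (318028 - 86) - 120137/310078 = 317942 - 120137/310078 = 98586699339/310078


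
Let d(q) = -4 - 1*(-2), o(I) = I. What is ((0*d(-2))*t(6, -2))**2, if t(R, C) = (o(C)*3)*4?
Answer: 0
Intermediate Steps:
d(q) = -2 (d(q) = -4 + 2 = -2)
t(R, C) = 12*C (t(R, C) = (C*3)*4 = (3*C)*4 = 12*C)
((0*d(-2))*t(6, -2))**2 = ((0*(-2))*(12*(-2)))**2 = (0*(-24))**2 = 0**2 = 0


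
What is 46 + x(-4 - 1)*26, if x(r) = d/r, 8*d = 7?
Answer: 829/20 ≈ 41.450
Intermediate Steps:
d = 7/8 (d = (1/8)*7 = 7/8 ≈ 0.87500)
x(r) = 7/(8*r)
46 + x(-4 - 1)*26 = 46 + (7/(8*(-4 - 1)))*26 = 46 + ((7/8)/(-5))*26 = 46 + ((7/8)*(-1/5))*26 = 46 - 7/40*26 = 46 - 91/20 = 829/20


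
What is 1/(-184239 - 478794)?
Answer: -1/663033 ≈ -1.5082e-6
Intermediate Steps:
1/(-184239 - 478794) = 1/(-663033) = -1/663033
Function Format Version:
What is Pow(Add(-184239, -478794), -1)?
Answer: Rational(-1, 663033) ≈ -1.5082e-6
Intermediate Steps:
Pow(Add(-184239, -478794), -1) = Pow(-663033, -1) = Rational(-1, 663033)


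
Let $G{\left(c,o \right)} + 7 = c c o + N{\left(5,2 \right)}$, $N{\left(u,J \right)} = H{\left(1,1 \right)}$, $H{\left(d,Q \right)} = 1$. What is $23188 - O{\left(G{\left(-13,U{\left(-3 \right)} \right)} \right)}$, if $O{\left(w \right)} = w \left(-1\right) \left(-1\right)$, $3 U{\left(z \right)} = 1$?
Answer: $\frac{69413}{3} \approx 23138.0$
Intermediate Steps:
$N{\left(u,J \right)} = 1$
$U{\left(z \right)} = \frac{1}{3}$ ($U{\left(z \right)} = \frac{1}{3} \cdot 1 = \frac{1}{3}$)
$G{\left(c,o \right)} = -6 + o c^{2}$ ($G{\left(c,o \right)} = -7 + \left(c c o + 1\right) = -7 + \left(c^{2} o + 1\right) = -7 + \left(o c^{2} + 1\right) = -7 + \left(1 + o c^{2}\right) = -6 + o c^{2}$)
$O{\left(w \right)} = w$ ($O{\left(w \right)} = - w \left(-1\right) = w$)
$23188 - O{\left(G{\left(-13,U{\left(-3 \right)} \right)} \right)} = 23188 - \left(-6 + \frac{\left(-13\right)^{2}}{3}\right) = 23188 - \left(-6 + \frac{1}{3} \cdot 169\right) = 23188 - \left(-6 + \frac{169}{3}\right) = 23188 - \frac{151}{3} = \frac{69413}{3}$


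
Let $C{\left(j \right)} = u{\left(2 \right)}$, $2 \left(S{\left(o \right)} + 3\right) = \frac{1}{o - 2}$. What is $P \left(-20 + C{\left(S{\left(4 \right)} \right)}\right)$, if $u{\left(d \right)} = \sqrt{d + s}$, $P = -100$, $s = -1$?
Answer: $1900$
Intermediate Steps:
$u{\left(d \right)} = \sqrt{-1 + d}$ ($u{\left(d \right)} = \sqrt{d - 1} = \sqrt{-1 + d}$)
$S{\left(o \right)} = -3 + \frac{1}{2 \left(-2 + o\right)}$ ($S{\left(o \right)} = -3 + \frac{1}{2 \left(o - 2\right)} = -3 + \frac{1}{2 \left(-2 + o\right)}$)
$C{\left(j \right)} = 1$ ($C{\left(j \right)} = \sqrt{-1 + 2} = \sqrt{1} = 1$)
$P \left(-20 + C{\left(S{\left(4 \right)} \right)}\right) = - 100 \left(-20 + 1\right) = \left(-100\right) \left(-19\right) = 1900$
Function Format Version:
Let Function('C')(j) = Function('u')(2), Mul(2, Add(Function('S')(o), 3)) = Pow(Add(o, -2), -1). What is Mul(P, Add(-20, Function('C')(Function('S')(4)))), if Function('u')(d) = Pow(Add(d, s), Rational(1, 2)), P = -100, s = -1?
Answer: 1900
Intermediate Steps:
Function('u')(d) = Pow(Add(-1, d), Rational(1, 2)) (Function('u')(d) = Pow(Add(d, -1), Rational(1, 2)) = Pow(Add(-1, d), Rational(1, 2)))
Function('S')(o) = Add(-3, Mul(Rational(1, 2), Pow(Add(-2, o), -1))) (Function('S')(o) = Add(-3, Mul(Rational(1, 2), Pow(Add(o, -2), -1))) = Add(-3, Mul(Rational(1, 2), Pow(Add(-2, o), -1))))
Function('C')(j) = 1 (Function('C')(j) = Pow(Add(-1, 2), Rational(1, 2)) = Pow(1, Rational(1, 2)) = 1)
Mul(P, Add(-20, Function('C')(Function('S')(4)))) = Mul(-100, Add(-20, 1)) = Mul(-100, -19) = 1900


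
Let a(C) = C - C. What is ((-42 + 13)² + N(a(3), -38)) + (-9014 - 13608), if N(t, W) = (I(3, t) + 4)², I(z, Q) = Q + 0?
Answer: -21765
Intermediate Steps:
I(z, Q) = Q
a(C) = 0
N(t, W) = (4 + t)² (N(t, W) = (t + 4)² = (4 + t)²)
((-42 + 13)² + N(a(3), -38)) + (-9014 - 13608) = ((-42 + 13)² + (4 + 0)²) + (-9014 - 13608) = ((-29)² + 4²) - 22622 = (841 + 16) - 22622 = 857 - 22622 = -21765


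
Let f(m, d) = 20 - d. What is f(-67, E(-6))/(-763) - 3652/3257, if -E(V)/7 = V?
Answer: -2714822/2485091 ≈ -1.0924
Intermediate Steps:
E(V) = -7*V
f(-67, E(-6))/(-763) - 3652/3257 = (20 - (-7)*(-6))/(-763) - 3652/3257 = (20 - 1*42)*(-1/763) - 3652*1/3257 = (20 - 42)*(-1/763) - 3652/3257 = -22*(-1/763) - 3652/3257 = 22/763 - 3652/3257 = -2714822/2485091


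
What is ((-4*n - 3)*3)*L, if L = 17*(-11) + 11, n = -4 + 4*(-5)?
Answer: -49104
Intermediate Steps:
n = -24 (n = -4 - 20 = -24)
L = -176 (L = -187 + 11 = -176)
((-4*n - 3)*3)*L = ((-4*(-24) - 3)*3)*(-176) = ((96 - 3)*3)*(-176) = (93*3)*(-176) = 279*(-176) = -49104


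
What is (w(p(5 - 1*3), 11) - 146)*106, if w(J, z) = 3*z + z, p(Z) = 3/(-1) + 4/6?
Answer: -10812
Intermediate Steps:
p(Z) = -7/3 (p(Z) = 3*(-1) + 4*(⅙) = -3 + ⅔ = -7/3)
w(J, z) = 4*z
(w(p(5 - 1*3), 11) - 146)*106 = (4*11 - 146)*106 = (44 - 146)*106 = -102*106 = -10812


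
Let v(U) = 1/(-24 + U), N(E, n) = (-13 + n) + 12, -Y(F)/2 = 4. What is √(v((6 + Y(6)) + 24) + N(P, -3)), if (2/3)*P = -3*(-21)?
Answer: 3*I*√2/2 ≈ 2.1213*I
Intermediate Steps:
P = 189/2 (P = 3*(-3*(-21))/2 = (3/2)*63 = 189/2 ≈ 94.500)
Y(F) = -8 (Y(F) = -2*4 = -8)
N(E, n) = -1 + n
√(v((6 + Y(6)) + 24) + N(P, -3)) = √(1/(-24 + ((6 - 8) + 24)) + (-1 - 3)) = √(1/(-24 + (-2 + 24)) - 4) = √(1/(-24 + 22) - 4) = √(1/(-2) - 4) = √(-½ - 4) = √(-9/2) = 3*I*√2/2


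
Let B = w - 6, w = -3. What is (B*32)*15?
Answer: -4320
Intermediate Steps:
B = -9 (B = -3 - 6 = -9)
(B*32)*15 = -9*32*15 = -288*15 = -4320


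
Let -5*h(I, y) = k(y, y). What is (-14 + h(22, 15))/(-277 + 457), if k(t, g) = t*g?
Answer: -59/180 ≈ -0.32778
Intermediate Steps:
k(t, g) = g*t
h(I, y) = -y²/5 (h(I, y) = -y*y/5 = -y²/5)
(-14 + h(22, 15))/(-277 + 457) = (-14 - ⅕*15²)/(-277 + 457) = (-14 - ⅕*225)/180 = (-14 - 45)*(1/180) = -59*1/180 = -59/180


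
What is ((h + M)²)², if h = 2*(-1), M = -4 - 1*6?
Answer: 20736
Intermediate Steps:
M = -10 (M = -4 - 6 = -10)
h = -2
((h + M)²)² = ((-2 - 10)²)² = ((-12)²)² = 144² = 20736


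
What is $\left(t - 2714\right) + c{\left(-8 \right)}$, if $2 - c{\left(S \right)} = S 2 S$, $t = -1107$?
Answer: $-3947$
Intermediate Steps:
$c{\left(S \right)} = 2 - 2 S^{2}$ ($c{\left(S \right)} = 2 - S 2 S = 2 - 2 S S = 2 - 2 S^{2}$)
$\left(t - 2714\right) + c{\left(-8 \right)} = \left(-1107 - 2714\right) + \left(2 - 2 \left(-8\right)^{2}\right) = -3821 + \left(2 - 128\right) = -3821 - 126 = -3947$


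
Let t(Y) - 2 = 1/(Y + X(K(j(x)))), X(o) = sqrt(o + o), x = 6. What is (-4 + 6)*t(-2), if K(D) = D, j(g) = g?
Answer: 9/2 + sqrt(3)/2 ≈ 5.3660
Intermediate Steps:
X(o) = sqrt(2)*sqrt(o) (X(o) = sqrt(2*o) = sqrt(2)*sqrt(o))
t(Y) = 2 + 1/(Y + 2*sqrt(3)) (t(Y) = 2 + 1/(Y + sqrt(2)*sqrt(6)) = 2 + 1/(Y + 2*sqrt(3)))
(-4 + 6)*t(-2) = (-4 + 6)*((1 + 2*(-2) + 4*sqrt(3))/(-2 + 2*sqrt(3))) = 2*((1 - 4 + 4*sqrt(3))/(-2 + 2*sqrt(3))) = 2*((-3 + 4*sqrt(3))/(-2 + 2*sqrt(3))) = 2*(-3 + 4*sqrt(3))/(-2 + 2*sqrt(3))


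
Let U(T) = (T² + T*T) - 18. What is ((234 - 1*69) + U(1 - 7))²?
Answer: 47961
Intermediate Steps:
U(T) = -18 + 2*T² (U(T) = (T² + T²) - 18 = 2*T² - 18 = -18 + 2*T²)
((234 - 1*69) + U(1 - 7))² = ((234 - 1*69) + (-18 + 2*(1 - 7)²))² = ((234 - 69) + (-18 + 2*(-6)²))² = (165 + (-18 + 2*36))² = (165 + (-18 + 72))² = (165 + 54)² = 219² = 47961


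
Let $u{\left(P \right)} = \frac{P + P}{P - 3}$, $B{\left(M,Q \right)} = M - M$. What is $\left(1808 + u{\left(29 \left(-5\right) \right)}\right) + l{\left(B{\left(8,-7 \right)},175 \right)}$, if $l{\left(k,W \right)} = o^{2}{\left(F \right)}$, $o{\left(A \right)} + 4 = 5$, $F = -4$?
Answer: $\frac{134011}{74} \approx 1811.0$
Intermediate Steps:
$o{\left(A \right)} = 1$ ($o{\left(A \right)} = -4 + 5 = 1$)
$B{\left(M,Q \right)} = 0$
$l{\left(k,W \right)} = 1$ ($l{\left(k,W \right)} = 1^{2} = 1$)
$u{\left(P \right)} = \frac{2 P}{-3 + P}$
$\left(1808 + u{\left(29 \left(-5\right) \right)}\right) + l{\left(B{\left(8,-7 \right)},175 \right)} = \left(1808 + \frac{2 \cdot 29 \left(-5\right)}{-3 + 29 \left(-5\right)}\right) + 1 = \left(1808 + 2 \left(-145\right) \frac{1}{-3 - 145}\right) + 1 = \left(1808 + 2 \left(-145\right) \frac{1}{-148}\right) + 1 = \left(1808 + 2 \left(-145\right) \left(- \frac{1}{148}\right)\right) + 1 = \left(1808 + \frac{145}{74}\right) + 1 = \frac{133937}{74} + 1 = \frac{134011}{74}$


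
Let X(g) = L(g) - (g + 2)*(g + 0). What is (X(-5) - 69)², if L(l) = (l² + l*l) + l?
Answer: 1521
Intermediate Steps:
L(l) = l + 2*l² (L(l) = (l² + l²) + l = 2*l² + l = l + 2*l²)
X(g) = g*(1 + 2*g) - g*(2 + g) (X(g) = g*(1 + 2*g) - (g + 2)*(g + 0) = g*(1 + 2*g) - (2 + g)*g = g*(1 + 2*g) - g*(2 + g))
(X(-5) - 69)² = (-5*(-1 - 5) - 69)² = (-5*(-6) - 69)² = (30 - 69)² = (-39)² = 1521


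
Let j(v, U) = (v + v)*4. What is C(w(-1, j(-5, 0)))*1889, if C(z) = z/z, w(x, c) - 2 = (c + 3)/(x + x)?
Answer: 1889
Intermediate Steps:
j(v, U) = 8*v (j(v, U) = (2*v)*4 = 8*v)
w(x, c) = 2 + (3 + c)/(2*x) (w(x, c) = 2 + (c + 3)/(x + x) = 2 + (3 + c)/((2*x)) = 2 + (3 + c)*(1/(2*x)) = 2 + (3 + c)/(2*x))
C(z) = 1
C(w(-1, j(-5, 0)))*1889 = 1*1889 = 1889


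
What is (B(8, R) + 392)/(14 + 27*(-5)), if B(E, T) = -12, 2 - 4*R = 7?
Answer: -380/121 ≈ -3.1405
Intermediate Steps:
R = -5/4 (R = ½ - ¼*7 = ½ - 7/4 = -5/4 ≈ -1.2500)
(B(8, R) + 392)/(14 + 27*(-5)) = (-12 + 392)/(14 + 27*(-5)) = 380/(14 - 135) = 380/(-121) = 380*(-1/121) = -380/121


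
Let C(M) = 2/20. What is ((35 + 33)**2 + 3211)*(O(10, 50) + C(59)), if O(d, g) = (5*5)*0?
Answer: 1567/2 ≈ 783.50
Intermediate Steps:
C(M) = 1/10 (C(M) = 2*(1/20) = 1/10)
O(d, g) = 0 (O(d, g) = 25*0 = 0)
((35 + 33)**2 + 3211)*(O(10, 50) + C(59)) = ((35 + 33)**2 + 3211)*(0 + 1/10) = (68**2 + 3211)*(1/10) = (4624 + 3211)*(1/10) = 7835*(1/10) = 1567/2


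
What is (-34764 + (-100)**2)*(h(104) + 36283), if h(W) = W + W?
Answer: -903663124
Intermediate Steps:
h(W) = 2*W
(-34764 + (-100)**2)*(h(104) + 36283) = (-34764 + (-100)**2)*(2*104 + 36283) = (-34764 + 10000)*(208 + 36283) = -24764*36491 = -903663124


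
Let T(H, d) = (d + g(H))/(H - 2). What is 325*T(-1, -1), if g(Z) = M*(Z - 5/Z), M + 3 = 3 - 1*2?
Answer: 975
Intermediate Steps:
M = -2 (M = -3 + (3 - 1*2) = -3 + (3 - 2) = -3 + 1 = -2)
g(Z) = -2*Z + 10/Z (g(Z) = -2*(Z - 5/Z) = -2*Z + 10/Z)
T(H, d) = (d - 2*H + 10/H)/(-2 + H) (T(H, d) = (d + (-2*H + 10/H))/(H - 2) = (d - 2*H + 10/H)/(-2 + H))
325*T(-1, -1) = 325*((10 - 2*(-1)² - 1*(-1))/((-1)*(-2 - 1))) = 325*(-1*(10 - 2*1 + 1)/(-3)) = 325*(-1*(-⅓)*(10 - 2 + 1)) = 325*(-1*(-⅓)*9) = 325*3 = 975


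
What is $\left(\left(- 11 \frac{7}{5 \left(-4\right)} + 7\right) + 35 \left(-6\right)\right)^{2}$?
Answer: $\frac{15864289}{400} \approx 39661.0$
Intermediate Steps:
$\left(\left(- 11 \frac{7}{5 \left(-4\right)} + 7\right) + 35 \left(-6\right)\right)^{2} = \left(\left(- 11 \frac{7}{-20} + 7\right) - 210\right)^{2} = \left(\left(- 11 \cdot 7 \left(- \frac{1}{20}\right) + 7\right) - 210\right)^{2} = \left(\left(\left(-11\right) \left(- \frac{7}{20}\right) + 7\right) - 210\right)^{2} = \left(\left(\frac{77}{20} + 7\right) - 210\right)^{2} = \left(\frac{217}{20} - 210\right)^{2} = \left(- \frac{3983}{20}\right)^{2} = \frac{15864289}{400}$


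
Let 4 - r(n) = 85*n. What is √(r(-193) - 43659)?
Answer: 5*I*√1090 ≈ 165.08*I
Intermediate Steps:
r(n) = 4 - 85*n
√(r(-193) - 43659) = √((4 - 85*(-193)) - 43659) = √((4 + 16405) - 43659) = √(16409 - 43659) = √(-27250) = 5*I*√1090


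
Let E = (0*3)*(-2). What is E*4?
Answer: 0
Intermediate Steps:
E = 0 (E = 0*(-2) = 0)
E*4 = 0*4 = 0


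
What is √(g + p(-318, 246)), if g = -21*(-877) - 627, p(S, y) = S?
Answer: 8*√273 ≈ 132.18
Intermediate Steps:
g = 17790 (g = 18417 - 627 = 17790)
√(g + p(-318, 246)) = √(17790 - 318) = √17472 = 8*√273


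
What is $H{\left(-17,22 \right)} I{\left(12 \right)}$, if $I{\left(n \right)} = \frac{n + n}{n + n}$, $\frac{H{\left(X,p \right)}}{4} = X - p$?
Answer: $-156$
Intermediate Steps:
$H{\left(X,p \right)} = - 4 p + 4 X$ ($H{\left(X,p \right)} = 4 \left(X - p\right) = - 4 p + 4 X$)
$I{\left(n \right)} = 1$ ($I{\left(n \right)} = \frac{2 n}{2 n} = 2 n \frac{1}{2 n} = 1$)
$H{\left(-17,22 \right)} I{\left(12 \right)} = \left(\left(-4\right) 22 + 4 \left(-17\right)\right) 1 = \left(-88 - 68\right) 1 = \left(-156\right) 1 = -156$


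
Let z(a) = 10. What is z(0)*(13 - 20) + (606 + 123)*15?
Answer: 10865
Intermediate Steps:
z(0)*(13 - 20) + (606 + 123)*15 = 10*(13 - 20) + (606 + 123)*15 = 10*(-7) + 729*15 = -70 + 10935 = 10865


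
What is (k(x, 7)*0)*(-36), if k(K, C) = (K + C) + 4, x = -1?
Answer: 0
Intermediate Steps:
k(K, C) = 4 + C + K (k(K, C) = (C + K) + 4 = 4 + C + K)
(k(x, 7)*0)*(-36) = ((4 + 7 - 1)*0)*(-36) = (10*0)*(-36) = 0*(-36) = 0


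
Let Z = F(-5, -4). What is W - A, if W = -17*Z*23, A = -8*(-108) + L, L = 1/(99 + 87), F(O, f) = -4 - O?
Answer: -233431/186 ≈ -1255.0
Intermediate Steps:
Z = 1 (Z = -4 - 1*(-5) = -4 + 5 = 1)
L = 1/186 ≈ 0.0053763
A = 160705/186 (A = -8*(-108) + 1/186 = 864 + 1/186 = 160705/186 ≈ 864.01)
W = -391 (W = -17*1*23 = -17*23 = -391)
W - A = -391 - 1*160705/186 = -391 - 160705/186 = -233431/186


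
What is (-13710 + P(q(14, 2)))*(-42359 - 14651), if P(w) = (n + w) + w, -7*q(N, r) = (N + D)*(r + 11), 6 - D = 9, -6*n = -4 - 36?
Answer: 16454682280/21 ≈ 7.8356e+8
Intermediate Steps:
n = 20/3 (n = -(-4 - 36)/6 = -⅙*(-40) = 20/3 ≈ 6.6667)
D = -3 (D = 6 - 1*9 = 6 - 9 = -3)
q(N, r) = -(-3 + N)*(11 + r)/7 (q(N, r) = -(N - 3)*(r + 11)/7 = -(-3 + N)*(11 + r)/7)
P(w) = 20/3 + 2*w (P(w) = (20/3 + w) + w = 20/3 + 2*w)
(-13710 + P(q(14, 2)))*(-42359 - 14651) = (-13710 + (20/3 + 2*(33/7 - 11/7*14 + (3/7)*2 - ⅐*14*2)))*(-42359 - 14651) = (-13710 + (20/3 + 2*(33/7 - 22 + 6/7 - 4)))*(-57010) = (-13710 + (20/3 + 2*(-143/7)))*(-57010) = (-13710 + (20/3 - 286/7))*(-57010) = (-13710 - 718/21)*(-57010) = -288628/21*(-57010) = 16454682280/21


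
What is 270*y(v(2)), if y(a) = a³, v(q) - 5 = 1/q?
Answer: 179685/4 ≈ 44921.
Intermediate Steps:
v(q) = 5 + 1/q
270*y(v(2)) = 270*(5 + 1/2)³ = 270*(5 + ½)³ = 270*(11/2)³ = 270*(1331/8) = 179685/4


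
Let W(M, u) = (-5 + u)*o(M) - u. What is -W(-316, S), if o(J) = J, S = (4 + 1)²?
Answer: 6345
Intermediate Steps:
S = 25 (S = 5² = 25)
W(M, u) = -u + M*(-5 + u) (W(M, u) = (-5 + u)*M - u = M*(-5 + u) - u = -u + M*(-5 + u))
-W(-316, S) = -(-1*25 - 5*(-316) - 316*25) = -(-25 + 1580 - 7900) = -1*(-6345) = 6345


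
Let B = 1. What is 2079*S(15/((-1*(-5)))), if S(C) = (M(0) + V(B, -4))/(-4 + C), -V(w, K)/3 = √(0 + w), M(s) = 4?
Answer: -2079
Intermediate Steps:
V(w, K) = -3*√w (V(w, K) = -3*√(0 + w) = -3*√w)
S(C) = 1/(-4 + C) (S(C) = (4 - 3*√1)/(-4 + C) = (4 - 3*1)/(-4 + C) = (4 - 3)/(-4 + C) = 1/(-4 + C))
2079*S(15/((-1*(-5)))) = 2079/(-4 + 15/((-1*(-5)))) = 2079/(-4 + 15/5) = 2079/(-4 + 15*(⅕)) = 2079/(-4 + 3) = 2079/(-1) = 2079*(-1) = -2079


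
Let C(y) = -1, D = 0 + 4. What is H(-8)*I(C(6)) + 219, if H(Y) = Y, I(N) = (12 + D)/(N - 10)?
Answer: 2537/11 ≈ 230.64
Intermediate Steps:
D = 4
I(N) = 16/(-10 + N) (I(N) = (12 + 4)/(N - 10) = 16/(-10 + N))
H(-8)*I(C(6)) + 219 = -128/(-10 - 1) + 219 = -128/(-11) + 219 = -128*(-1)/11 + 219 = -8*(-16/11) + 219 = 128/11 + 219 = 2537/11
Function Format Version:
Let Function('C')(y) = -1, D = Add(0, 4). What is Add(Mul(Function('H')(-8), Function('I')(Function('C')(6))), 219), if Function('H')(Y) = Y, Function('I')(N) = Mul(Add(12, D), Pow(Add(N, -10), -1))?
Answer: Rational(2537, 11) ≈ 230.64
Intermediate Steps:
D = 4
Function('I')(N) = Mul(16, Pow(Add(-10, N), -1)) (Function('I')(N) = Mul(Add(12, 4), Pow(Add(N, -10), -1)) = Mul(16, Pow(Add(-10, N), -1)))
Add(Mul(Function('H')(-8), Function('I')(Function('C')(6))), 219) = Add(Mul(-8, Mul(16, Pow(Add(-10, -1), -1))), 219) = Add(Mul(-8, Mul(16, Pow(-11, -1))), 219) = Add(Mul(-8, Mul(16, Rational(-1, 11))), 219) = Add(Mul(-8, Rational(-16, 11)), 219) = Add(Rational(128, 11), 219) = Rational(2537, 11)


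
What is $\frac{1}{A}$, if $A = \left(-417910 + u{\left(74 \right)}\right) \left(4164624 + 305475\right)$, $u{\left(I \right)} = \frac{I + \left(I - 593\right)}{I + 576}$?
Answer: $- \frac{130}{242853277340511} \approx -5.353 \cdot 10^{-13}$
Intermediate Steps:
$u{\left(I \right)} = \frac{-593 + 2 I}{576 + I}$ ($u{\left(I \right)} = \frac{I + \left(-593 + I\right)}{576 + I} = \frac{-593 + 2 I}{576 + I}$)
$A = - \frac{242853277340511}{130}$ ($A = \left(-417910 + \frac{-593 + 2 \cdot 74}{576 + 74}\right) \left(4164624 + 305475\right) = \left(-417910 + \frac{-593 + 148}{650}\right) 4470099 = \left(-417910 + \frac{1}{650} \left(-445\right)\right) 4470099 = \left(-417910 - \frac{89}{130}\right) 4470099 = \left(- \frac{54328389}{130}\right) 4470099 = - \frac{242853277340511}{130} \approx -1.8681 \cdot 10^{12}$)
$\frac{1}{A} = \frac{1}{- \frac{242853277340511}{130}} = - \frac{130}{242853277340511}$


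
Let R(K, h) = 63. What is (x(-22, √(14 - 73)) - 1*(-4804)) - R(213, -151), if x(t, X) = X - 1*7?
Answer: 4734 + I*√59 ≈ 4734.0 + 7.6811*I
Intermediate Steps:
x(t, X) = -7 + X (x(t, X) = X - 7 = -7 + X)
(x(-22, √(14 - 73)) - 1*(-4804)) - R(213, -151) = ((-7 + √(14 - 73)) - 1*(-4804)) - 1*63 = ((-7 + √(-59)) + 4804) - 63 = ((-7 + I*√59) + 4804) - 63 = (4797 + I*√59) - 63 = 4734 + I*√59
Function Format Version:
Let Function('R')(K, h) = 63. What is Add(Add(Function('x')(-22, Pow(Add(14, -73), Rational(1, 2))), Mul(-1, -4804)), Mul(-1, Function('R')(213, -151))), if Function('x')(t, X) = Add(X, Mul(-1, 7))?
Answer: Add(4734, Mul(I, Pow(59, Rational(1, 2)))) ≈ Add(4734.0, Mul(7.6811, I))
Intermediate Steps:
Function('x')(t, X) = Add(-7, X) (Function('x')(t, X) = Add(X, -7) = Add(-7, X))
Add(Add(Function('x')(-22, Pow(Add(14, -73), Rational(1, 2))), Mul(-1, -4804)), Mul(-1, Function('R')(213, -151))) = Add(Add(Add(-7, Pow(Add(14, -73), Rational(1, 2))), Mul(-1, -4804)), Mul(-1, 63)) = Add(Add(Add(-7, Pow(-59, Rational(1, 2))), 4804), -63) = Add(Add(Add(-7, Mul(I, Pow(59, Rational(1, 2)))), 4804), -63) = Add(Add(4797, Mul(I, Pow(59, Rational(1, 2)))), -63) = Add(4734, Mul(I, Pow(59, Rational(1, 2))))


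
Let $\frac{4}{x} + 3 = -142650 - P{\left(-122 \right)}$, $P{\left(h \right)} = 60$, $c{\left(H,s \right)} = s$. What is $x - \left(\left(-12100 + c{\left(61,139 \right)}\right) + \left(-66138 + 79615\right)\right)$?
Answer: $- \frac{216352912}{142713} \approx -1516.0$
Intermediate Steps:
$x = - \frac{4}{142713}$ ($x = \frac{4}{-3 - 142710} = \frac{4}{-142713} = 4 \left(- \frac{1}{142713}\right) = - \frac{4}{142713} \approx -2.8028 \cdot 10^{-5}$)
$x - \left(\left(-12100 + c{\left(61,139 \right)}\right) + \left(-66138 + 79615\right)\right) = - \frac{4}{142713} - \left(\left(-12100 + 139\right) + \left(-66138 + 79615\right)\right) = - \frac{4}{142713} - \left(-11961 + 13477\right) = - \frac{4}{142713} - 1516 = - \frac{216352912}{142713}$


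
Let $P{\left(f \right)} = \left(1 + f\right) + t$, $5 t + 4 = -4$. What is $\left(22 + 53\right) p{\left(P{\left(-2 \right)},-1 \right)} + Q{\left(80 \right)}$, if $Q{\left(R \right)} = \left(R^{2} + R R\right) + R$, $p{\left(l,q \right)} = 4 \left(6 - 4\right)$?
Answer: $13480$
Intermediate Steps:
$t = - \frac{8}{5}$ ($t = - \frac{4}{5} + \frac{1}{5} \left(-4\right) = - \frac{4}{5} - \frac{4}{5} = - \frac{8}{5} \approx -1.6$)
$P{\left(f \right)} = - \frac{3}{5} + f$ ($P{\left(f \right)} = \left(1 + f\right) - \frac{8}{5} = - \frac{3}{5} + f$)
$p{\left(l,q \right)} = 8$ ($p{\left(l,q \right)} = 4 \cdot 2 = 8$)
$Q{\left(R \right)} = R + 2 R^{2}$ ($Q{\left(R \right)} = \left(R^{2} + R^{2}\right) + R = 2 R^{2} + R = R + 2 R^{2}$)
$\left(22 + 53\right) p{\left(P{\left(-2 \right)},-1 \right)} + Q{\left(80 \right)} = \left(22 + 53\right) 8 + 80 \left(1 + 2 \cdot 80\right) = 75 \cdot 8 + 80 \left(1 + 160\right) = 600 + 80 \cdot 161 = 600 + 12880 = 13480$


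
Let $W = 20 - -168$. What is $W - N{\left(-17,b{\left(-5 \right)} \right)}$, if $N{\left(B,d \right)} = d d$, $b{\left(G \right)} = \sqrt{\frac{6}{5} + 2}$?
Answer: $\frac{924}{5} \approx 184.8$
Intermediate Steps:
$b{\left(G \right)} = \frac{4 \sqrt{5}}{5}$ ($b{\left(G \right)} = \sqrt{6 \cdot \frac{1}{5} + 2} = \sqrt{\frac{6}{5} + 2} = \sqrt{\frac{16}{5}} = \frac{4 \sqrt{5}}{5}$)
$N{\left(B,d \right)} = d^{2}$
$W = 188$ ($W = 20 + 168 = 188$)
$W - N{\left(-17,b{\left(-5 \right)} \right)} = 188 - \left(\frac{4 \sqrt{5}}{5}\right)^{2} = 188 - \frac{16}{5} = \frac{924}{5}$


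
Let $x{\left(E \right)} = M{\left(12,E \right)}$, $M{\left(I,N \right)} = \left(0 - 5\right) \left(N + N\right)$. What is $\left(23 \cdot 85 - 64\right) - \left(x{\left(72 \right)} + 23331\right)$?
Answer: $-20720$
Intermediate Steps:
$M{\left(I,N \right)} = - 10 N$ ($M{\left(I,N \right)} = - 5 \cdot 2 N = - 10 N$)
$x{\left(E \right)} = - 10 E$
$\left(23 \cdot 85 - 64\right) - \left(x{\left(72 \right)} + 23331\right) = \left(23 \cdot 85 - 64\right) - \left(\left(-10\right) 72 + 23331\right) = \left(1955 - 64\right) - \left(-720 + 23331\right) = 1891 - 22611 = -20720$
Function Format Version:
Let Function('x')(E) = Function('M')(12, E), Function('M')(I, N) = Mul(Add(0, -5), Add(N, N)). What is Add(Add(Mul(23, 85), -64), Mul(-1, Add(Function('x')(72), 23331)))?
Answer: -20720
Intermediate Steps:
Function('M')(I, N) = Mul(-10, N) (Function('M')(I, N) = Mul(-5, Mul(2, N)) = Mul(-10, N))
Function('x')(E) = Mul(-10, E)
Add(Add(Mul(23, 85), -64), Mul(-1, Add(Function('x')(72), 23331))) = Add(Add(Mul(23, 85), -64), Mul(-1, Add(Mul(-10, 72), 23331))) = Add(Add(1955, -64), Mul(-1, Add(-720, 23331))) = Add(1891, Mul(-1, 22611)) = Add(1891, -22611) = -20720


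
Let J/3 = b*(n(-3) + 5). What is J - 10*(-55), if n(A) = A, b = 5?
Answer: 580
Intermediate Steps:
J = 30 (J = 3*(5*(-3 + 5)) = 3*(5*2) = 3*10 = 30)
J - 10*(-55) = 30 - 10*(-55) = 30 + 550 = 580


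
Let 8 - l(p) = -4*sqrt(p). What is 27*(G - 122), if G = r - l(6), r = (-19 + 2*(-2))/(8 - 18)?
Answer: -34479/10 - 108*sqrt(6) ≈ -3712.4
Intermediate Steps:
r = 23/10 (r = (-19 - 4)/(-10) = -23*(-1/10) = 23/10 ≈ 2.3000)
l(p) = 8 + 4*sqrt(p) (l(p) = 8 - (-4)*sqrt(p) = 8 + 4*sqrt(p))
G = -57/10 - 4*sqrt(6) (G = 23/10 - (8 + 4*sqrt(6)) = 23/10 + (-8 - 4*sqrt(6)) = -57/10 - 4*sqrt(6) ≈ -15.498)
27*(G - 122) = 27*((-57/10 - 4*sqrt(6)) - 122) = 27*(-1277/10 - 4*sqrt(6)) = -34479/10 - 108*sqrt(6)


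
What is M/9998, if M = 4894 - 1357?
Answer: 3537/9998 ≈ 0.35377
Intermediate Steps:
M = 3537
M/9998 = 3537/9998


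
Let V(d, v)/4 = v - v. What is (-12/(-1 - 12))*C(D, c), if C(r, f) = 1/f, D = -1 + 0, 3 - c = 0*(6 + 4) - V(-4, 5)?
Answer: 4/13 ≈ 0.30769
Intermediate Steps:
V(d, v) = 0 (V(d, v) = 4*(v - v) = 4*0 = 0)
c = 3 (c = 3 - (0*(6 + 4) - 1*0) = 3 - (0*10 + 0) = 3 - (0 + 0) = 3 - 1*0 = 3 + 0 = 3)
D = -1
(-12/(-1 - 12))*C(D, c) = -12/(-1 - 12)/3 = -12/(-13)*(1/3) = -12*(-1/13)*(1/3) = (12/13)*(1/3) = 4/13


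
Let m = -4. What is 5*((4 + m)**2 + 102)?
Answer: 510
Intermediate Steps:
5*((4 + m)**2 + 102) = 5*((4 - 4)**2 + 102) = 5*(0**2 + 102) = 5*(0 + 102) = 5*102 = 510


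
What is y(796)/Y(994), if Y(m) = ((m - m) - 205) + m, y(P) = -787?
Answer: -787/789 ≈ -0.99747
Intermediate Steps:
Y(m) = -205 + m (Y(m) = (0 - 205) + m = -205 + m)
y(796)/Y(994) = -787/(-205 + 994) = -787/789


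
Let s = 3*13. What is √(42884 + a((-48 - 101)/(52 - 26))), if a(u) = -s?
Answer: √42845 ≈ 206.99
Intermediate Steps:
s = 39
a(u) = -39 (a(u) = -1*39 = -39)
√(42884 + a((-48 - 101)/(52 - 26))) = √(42884 - 39) = √42845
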